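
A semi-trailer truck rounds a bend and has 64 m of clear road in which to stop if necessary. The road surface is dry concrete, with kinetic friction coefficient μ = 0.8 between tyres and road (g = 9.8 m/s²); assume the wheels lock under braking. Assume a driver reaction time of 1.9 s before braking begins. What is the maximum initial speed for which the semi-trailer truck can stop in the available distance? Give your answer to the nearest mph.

a = μg = 0.8 × 9.8 = 7.840 m/s².
Stopping distance: v·t_r + v²/(2a) = 64 with t_r = 1.9 s and a = 7.840 m/s².
So v² + 29.792 v − 1003.52 = 0.
Positive root: v = −a·t_r + √((a·t_r)² + 2a·d) = −14.896 + √(221.891 + 1003.52) = 20.1099 m/s.
20.1099 m/s ÷ 0.44704 = 44.985 mph.

Maximum speed ≈ 45 mph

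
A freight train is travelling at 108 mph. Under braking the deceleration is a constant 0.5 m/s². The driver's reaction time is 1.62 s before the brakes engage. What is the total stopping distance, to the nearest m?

108 mph × 0.44704 = 48.2803 m/s.
Reaction distance = v·t_r = 48.2803 × 1.62 = 78.214 m.
Braking distance = v²/(2a) = 48.2803² / (2 × 0.500) = 2330.987 / 1.000 = 2330.987 m.
Total = 78.214 + 2330.987 = 2409.201 m.

Total stopping distance ≈ 2409 m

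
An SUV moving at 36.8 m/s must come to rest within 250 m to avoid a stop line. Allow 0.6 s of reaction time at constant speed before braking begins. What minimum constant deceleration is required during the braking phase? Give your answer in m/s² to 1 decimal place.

Required deceleration ≈ 3.0 m/s²

Distance covered during reaction = 36.8000 × 0.6 = 22.080 m.
Distance available for braking: 250 − 22.080 = 227.920 m.
v² = 2a·d ⇒ a = v²/(2d) = 36.8000² / (2 × 227.920) = 1354.240 / 455.840 = 2.9709 m/s².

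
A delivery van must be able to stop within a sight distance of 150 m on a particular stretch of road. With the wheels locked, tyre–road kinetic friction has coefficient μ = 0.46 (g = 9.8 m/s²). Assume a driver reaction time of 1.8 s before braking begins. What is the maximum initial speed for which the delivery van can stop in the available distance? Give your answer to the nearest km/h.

a = μg = 0.46 × 9.8 = 4.508 m/s².
Stopping distance: v·t_r + v²/(2a) = 150 with t_r = 1.8 s and a = 4.508 m/s².
So v² + 16.229 v − 1352.40 = 0.
Positive root: v = −a·t_r + √((a·t_r)² + 2a·d) = −8.114 + √(65.837 + 1352.40) = 29.5455 m/s.
29.5455 m/s × 3.6 = 106.364 km/h.

Maximum speed ≈ 106 km/h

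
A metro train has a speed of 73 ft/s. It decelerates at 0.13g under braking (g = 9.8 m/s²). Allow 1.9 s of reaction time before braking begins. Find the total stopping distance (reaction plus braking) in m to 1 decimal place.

Total stopping distance ≈ 236.6 m

73 ft/s × 0.3048 = 22.2504 m/s.
a = 0.13 × 9.8 = 1.274 m/s².
Reaction distance = v·t_r = 22.2504 × 1.9 = 42.276 m.
Braking distance = v²/(2a) = 22.2504² / (2 × 1.274) = 495.080 / 2.548 = 194.301 m.
Total = 42.276 + 194.301 = 236.577 m.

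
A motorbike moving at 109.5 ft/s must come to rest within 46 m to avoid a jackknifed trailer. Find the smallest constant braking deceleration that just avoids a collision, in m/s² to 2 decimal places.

Required deceleration ≈ 12.11 m/s²

109.5 ft/s × 0.3048 = 33.3756 m/s.
v² = 2a·d ⇒ a = v²/(2d) = 33.3756² / (2 × 46.000) = 1113.931 / 92.000 = 12.1079 m/s².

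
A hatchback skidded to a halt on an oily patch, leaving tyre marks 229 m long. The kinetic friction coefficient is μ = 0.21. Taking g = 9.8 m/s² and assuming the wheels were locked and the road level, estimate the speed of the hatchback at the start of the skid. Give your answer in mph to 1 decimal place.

Initial speed ≈ 68.7 mph

Deceleration a = μg = 0.21 × 9.8 = 2.058 m/s².
v = √(2a·d) = √(2 × 2.058 × 229) = √942.564 = 30.7012 m/s.
= 30.7012 ÷ 0.44704 = 68.677 mph.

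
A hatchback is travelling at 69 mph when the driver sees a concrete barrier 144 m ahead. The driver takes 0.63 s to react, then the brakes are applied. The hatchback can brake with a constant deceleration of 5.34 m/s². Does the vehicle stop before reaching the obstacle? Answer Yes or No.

Yes

69 mph × 0.44704 = 30.8458 m/s.
Reaction distance = 30.8458 × 0.63 = 19.433 m.
Braking distance = v²/(2a) = 951.463 / 10.680 = 89.088 m.
Total stopping distance = 19.433 + 89.088 = 108.521 m, vs 144 m available — it stops with 144 − 108.521 = 35.479 m to spare.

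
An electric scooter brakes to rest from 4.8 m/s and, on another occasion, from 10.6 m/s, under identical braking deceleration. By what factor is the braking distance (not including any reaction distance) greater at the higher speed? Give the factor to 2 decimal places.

Factor ≈ 4.88

Braking distance d = v²/(2a), so with a fixed, d ∝ v².
Factor = (10.6/4.8)² = 2.2083² = 4.8766.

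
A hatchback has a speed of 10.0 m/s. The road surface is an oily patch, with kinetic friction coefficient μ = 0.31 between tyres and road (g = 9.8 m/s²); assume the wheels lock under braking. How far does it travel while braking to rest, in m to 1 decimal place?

a = μg = 0.31 × 9.8 = 3.038 m/s².
Braking distance = v²/(2a) = 10.0000² / (2 × 3.038) = 100.000 / 6.076 = 16.458 m.

Braking distance ≈ 16.5 m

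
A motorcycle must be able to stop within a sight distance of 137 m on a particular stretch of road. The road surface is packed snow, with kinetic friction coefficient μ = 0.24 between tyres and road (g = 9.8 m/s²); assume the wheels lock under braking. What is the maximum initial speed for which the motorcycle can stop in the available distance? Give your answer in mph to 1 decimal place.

a = μg = 0.24 × 9.8 = 2.352 m/s².
v²/(2a) = d ⇒ v = √(2 × 2.352 × 137) = √644.45 = 25.3860 m/s.
25.3860 m/s ÷ 0.44704 = 56.787 mph.

Maximum speed ≈ 56.8 mph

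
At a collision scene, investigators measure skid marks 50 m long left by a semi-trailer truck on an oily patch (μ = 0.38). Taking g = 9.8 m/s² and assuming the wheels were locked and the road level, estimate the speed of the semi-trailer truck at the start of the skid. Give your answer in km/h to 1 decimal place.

Initial speed ≈ 69.5 km/h

Deceleration a = μg = 0.38 × 9.8 = 3.724 m/s².
v = √(2a·d) = √(2 × 3.724 × 50) = √372.400 = 19.2977 m/s.
= 19.2977 × 3.6 = 69.472 km/h.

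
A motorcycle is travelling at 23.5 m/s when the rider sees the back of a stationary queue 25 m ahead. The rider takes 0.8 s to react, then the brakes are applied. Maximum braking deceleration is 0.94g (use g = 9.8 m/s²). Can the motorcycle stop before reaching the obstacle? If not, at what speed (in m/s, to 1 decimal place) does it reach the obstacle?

a = 0.94 × 9.8 = 9.212 m/s².
Reaction distance = 23.5000 × 0.8 = 18.800 m.
Braking distance needed to stop: v²/(2a) = 552.250 / 18.424 = 29.974 m, so total needed = 18.800 + 29.974 = 48.774 m > 25 m — it cannot stop.
Distance remaining when braking begins: 25 − 18.800 = 6.200 m.
v² = v₀² − 2a·d = 552.250 − 2 × 9.212 × 6.200 = 438.021 m²/s².
v = √438.021 = 20.929 m/s.

No — it strikes the obstacle at 20.9 m/s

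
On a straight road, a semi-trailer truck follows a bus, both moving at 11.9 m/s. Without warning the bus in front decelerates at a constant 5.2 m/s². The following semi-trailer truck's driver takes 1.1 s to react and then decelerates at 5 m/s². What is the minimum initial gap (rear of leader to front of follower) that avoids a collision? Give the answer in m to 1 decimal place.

Leader travels v²/(2a_L) = 141.610 / 10.400 = 13.616 m before stopping.
Follower covers v·t_r = 11.9000 × 1.1 = 13.090 m while reacting, then v²/(2a_F) = 141.610 / 10.000 = 14.161 m while braking, for a total of 13.090 + 14.161 = 27.251 m.
Since a_F ≤ a_L and the follower starts braking later, the follower is never slower than the leader, so the closest approach is when both have stopped.
Minimum gap = 27.251 − 13.616 = 13.635 m.

Minimum gap ≈ 13.6 m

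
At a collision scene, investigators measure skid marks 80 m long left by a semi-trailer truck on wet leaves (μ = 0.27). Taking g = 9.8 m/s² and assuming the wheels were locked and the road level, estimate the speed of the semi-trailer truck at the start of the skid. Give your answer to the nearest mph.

Initial speed ≈ 46 mph

Deceleration a = μg = 0.27 × 9.8 = 2.646 m/s².
v = √(2a·d) = √(2 × 2.646 × 80) = √423.360 = 20.5757 m/s.
= 20.5757 ÷ 0.44704 = 46.027 mph.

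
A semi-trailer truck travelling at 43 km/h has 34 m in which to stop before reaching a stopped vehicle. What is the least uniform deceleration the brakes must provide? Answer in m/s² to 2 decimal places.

Required deceleration ≈ 2.10 m/s²

43 km/h ÷ 3.6 = 11.9444 m/s.
v² = 2a·d ⇒ a = v²/(2d) = 11.9444² / (2 × 34.000) = 142.669 / 68.000 = 2.0981 m/s².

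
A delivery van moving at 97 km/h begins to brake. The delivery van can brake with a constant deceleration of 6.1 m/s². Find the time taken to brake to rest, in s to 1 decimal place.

97 km/h ÷ 3.6 = 26.9444 m/s.
Braking time = v/a = 26.9444 / 6.100 = 4.417 s.

Braking time ≈ 4.4 s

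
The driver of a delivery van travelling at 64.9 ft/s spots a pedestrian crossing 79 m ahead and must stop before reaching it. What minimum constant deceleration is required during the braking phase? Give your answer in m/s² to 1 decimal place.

Required deceleration ≈ 2.5 m/s²

64.9 ft/s × 0.3048 = 19.7815 m/s.
v² = 2a·d ⇒ a = v²/(2d) = 19.7815² / (2 × 79.000) = 391.308 / 158.000 = 2.4766 m/s².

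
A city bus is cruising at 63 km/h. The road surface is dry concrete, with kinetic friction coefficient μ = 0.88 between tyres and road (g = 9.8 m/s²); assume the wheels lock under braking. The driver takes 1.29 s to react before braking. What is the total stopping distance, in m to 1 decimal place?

63 km/h ÷ 3.6 = 17.5000 m/s.
a = μg = 0.88 × 9.8 = 8.624 m/s².
Reaction distance = v·t_r = 17.5000 × 1.29 = 22.575 m.
Braking distance = v²/(2a) = 17.5000² / (2 × 8.624) = 306.250 / 17.248 = 17.756 m.
Total = 22.575 + 17.756 = 40.331 m.

Total stopping distance ≈ 40.3 m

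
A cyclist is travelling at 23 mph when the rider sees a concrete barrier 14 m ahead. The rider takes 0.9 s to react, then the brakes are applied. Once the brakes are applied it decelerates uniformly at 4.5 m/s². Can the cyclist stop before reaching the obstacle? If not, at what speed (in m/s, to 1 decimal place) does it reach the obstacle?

23 mph × 0.44704 = 10.2819 m/s.
Reaction distance = 10.2819 × 0.9 = 9.254 m.
Braking distance needed to stop: v²/(2a) = 105.717 / 9.000 = 11.746 m, so total needed = 9.254 + 11.746 = 21.000 m > 14 m — it cannot stop.
Distance remaining when braking begins: 14 − 9.254 = 4.746 m.
v² = v₀² − 2a·d = 105.717 − 2 × 4.500 × 4.746 = 63.003 m²/s².
v = √63.003 = 7.937 m/s.

No — it strikes the obstacle at 7.9 m/s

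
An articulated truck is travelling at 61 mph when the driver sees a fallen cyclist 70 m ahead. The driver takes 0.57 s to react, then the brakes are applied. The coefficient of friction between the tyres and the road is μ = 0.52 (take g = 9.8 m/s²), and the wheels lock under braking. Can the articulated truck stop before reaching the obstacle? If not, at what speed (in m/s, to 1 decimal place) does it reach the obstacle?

61 mph × 0.44704 = 27.2694 m/s.
a = μg = 0.52 × 9.8 = 5.096 m/s².
Reaction distance = 27.2694 × 0.57 = 15.544 m.
Braking distance needed to stop: v²/(2a) = 743.620 / 10.192 = 72.961 m, so total needed = 15.544 + 72.961 = 88.505 m > 70 m — it cannot stop.
Distance remaining when braking begins: 70 − 15.544 = 54.456 m.
v² = v₀² − 2a·d = 743.620 − 2 × 5.096 × 54.456 = 188.604 m²/s².
v = √188.604 = 13.733 m/s.

No — it strikes the obstacle at 13.7 m/s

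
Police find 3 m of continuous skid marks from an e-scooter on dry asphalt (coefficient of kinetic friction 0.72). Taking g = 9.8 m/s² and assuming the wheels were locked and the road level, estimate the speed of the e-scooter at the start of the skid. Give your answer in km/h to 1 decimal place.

Deceleration a = μg = 0.72 × 9.8 = 7.056 m/s².
v = √(2a·d) = √(2 × 7.056 × 3) = √42.336 = 6.5066 m/s.
= 6.5066 × 3.6 = 23.424 km/h.

Initial speed ≈ 23.4 km/h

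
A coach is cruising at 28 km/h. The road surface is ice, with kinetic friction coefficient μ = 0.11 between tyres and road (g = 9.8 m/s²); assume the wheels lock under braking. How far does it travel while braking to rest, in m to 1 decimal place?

Braking distance ≈ 28.1 m

28 km/h ÷ 3.6 = 7.7778 m/s.
a = μg = 0.11 × 9.8 = 1.078 m/s².
Braking distance = v²/(2a) = 7.7778² / (2 × 1.078) = 60.494 / 2.156 = 28.058 m.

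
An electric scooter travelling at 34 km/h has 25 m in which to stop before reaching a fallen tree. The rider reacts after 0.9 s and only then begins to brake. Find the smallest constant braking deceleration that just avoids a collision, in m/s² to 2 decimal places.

Required deceleration ≈ 2.70 m/s²

34 km/h ÷ 3.6 = 9.4444 m/s.
Distance covered during reaction = 9.4444 × 0.9 = 8.500 m.
Distance available for braking: 25 − 8.500 = 16.500 m.
v² = 2a·d ⇒ a = v²/(2d) = 9.4444² / (2 × 16.500) = 89.197 / 33.000 = 2.7029 m/s².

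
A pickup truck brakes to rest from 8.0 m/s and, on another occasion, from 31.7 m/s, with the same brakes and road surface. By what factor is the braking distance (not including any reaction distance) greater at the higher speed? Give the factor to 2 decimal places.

Braking distance d = v²/(2a), so with a fixed, d ∝ v².
Factor = (31.7/8.0)² = 3.9625² = 15.7014.

Factor ≈ 15.70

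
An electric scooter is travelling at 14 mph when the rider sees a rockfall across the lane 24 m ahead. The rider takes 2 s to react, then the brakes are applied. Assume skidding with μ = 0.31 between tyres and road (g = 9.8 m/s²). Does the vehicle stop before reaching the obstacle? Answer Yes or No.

Yes

14 mph × 0.44704 = 6.2586 m/s.
a = μg = 0.31 × 9.8 = 3.038 m/s².
Reaction distance = 6.2586 × 2 = 12.517 m.
Braking distance = v²/(2a) = 39.170 / 6.076 = 6.447 m.
Total stopping distance = 12.517 + 6.447 = 18.964 m, vs 24 m available — it stops with 24 − 18.964 = 5.036 m to spare.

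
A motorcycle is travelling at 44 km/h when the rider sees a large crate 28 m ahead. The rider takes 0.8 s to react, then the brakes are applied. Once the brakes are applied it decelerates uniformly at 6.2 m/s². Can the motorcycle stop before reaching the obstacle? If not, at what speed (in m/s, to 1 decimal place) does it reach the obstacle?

44 km/h ÷ 3.6 = 12.2222 m/s.
Reaction distance = 12.2222 × 0.8 = 9.778 m.
Braking distance = v²/(2a) = 149.382 / 12.400 = 12.047 m.
Total stopping distance = 9.778 + 12.047 = 21.825 m, vs 28 m available — it stops with 28 − 21.825 = 6.175 m to spare.

Yes — it stops about 6.2 m short of the obstacle, so it never reaches it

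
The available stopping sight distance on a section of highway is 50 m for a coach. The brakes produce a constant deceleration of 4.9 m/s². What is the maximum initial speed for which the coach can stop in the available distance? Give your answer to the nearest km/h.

v²/(2a) = d ⇒ v = √(2 × 4.900 × 50) = √490.00 = 22.1359 m/s.
22.1359 m/s × 3.6 = 79.689 km/h.

Maximum speed ≈ 80 km/h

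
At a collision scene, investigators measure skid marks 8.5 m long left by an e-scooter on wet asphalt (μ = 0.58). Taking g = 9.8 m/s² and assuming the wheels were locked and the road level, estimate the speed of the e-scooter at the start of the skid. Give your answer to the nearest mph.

Deceleration a = μg = 0.58 × 9.8 = 5.684 m/s².
v = √(2a·d) = √(2 × 5.684 × 8.5) = √96.628 = 9.8300 m/s.
= 9.8300 ÷ 0.44704 = 21.989 mph.

Initial speed ≈ 22 mph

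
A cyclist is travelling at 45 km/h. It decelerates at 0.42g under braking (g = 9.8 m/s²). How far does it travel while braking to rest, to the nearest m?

Braking distance ≈ 19 m

45 km/h ÷ 3.6 = 12.5000 m/s.
a = 0.42 × 9.8 = 4.116 m/s².
Braking distance = v²/(2a) = 12.5000² / (2 × 4.116) = 156.250 / 8.232 = 18.981 m.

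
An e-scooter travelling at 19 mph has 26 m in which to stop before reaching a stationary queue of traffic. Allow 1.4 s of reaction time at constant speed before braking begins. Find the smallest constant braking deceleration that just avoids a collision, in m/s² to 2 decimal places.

Required deceleration ≈ 2.56 m/s²

19 mph × 0.44704 = 8.4938 m/s.
Distance covered during reaction = 8.4938 × 1.4 = 11.891 m.
Distance available for braking: 26 − 11.891 = 14.109 m.
v² = 2a·d ⇒ a = v²/(2d) = 8.4938² / (2 × 14.109) = 72.145 / 28.218 = 2.5567 m/s².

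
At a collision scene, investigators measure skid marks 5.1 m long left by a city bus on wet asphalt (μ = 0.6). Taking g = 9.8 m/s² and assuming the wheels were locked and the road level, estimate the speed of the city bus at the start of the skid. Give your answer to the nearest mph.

Initial speed ≈ 17 mph

Deceleration a = μg = 0.6 × 9.8 = 5.880 m/s².
v = √(2a·d) = √(2 × 5.880 × 5.1) = √59.976 = 7.7444 m/s.
= 7.7444 ÷ 0.44704 = 17.324 mph.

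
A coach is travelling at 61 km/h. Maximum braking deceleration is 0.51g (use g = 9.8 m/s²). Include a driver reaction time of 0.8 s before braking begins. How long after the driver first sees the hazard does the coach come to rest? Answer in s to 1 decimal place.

61 km/h ÷ 3.6 = 16.9444 m/s.
a = 0.51 × 9.8 = 4.998 m/s².
Braking time = v/a = 16.9444 / 4.998 = 3.390 s.
Total = 0.8 + 3.390 = 4.190 s.

Total time ≈ 4.2 s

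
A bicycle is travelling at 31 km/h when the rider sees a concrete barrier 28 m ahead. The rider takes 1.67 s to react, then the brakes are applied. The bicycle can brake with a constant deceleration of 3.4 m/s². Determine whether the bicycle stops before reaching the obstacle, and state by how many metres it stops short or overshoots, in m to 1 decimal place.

Yes — it stops 2.7 m short of the obstacle

31 km/h ÷ 3.6 = 8.6111 m/s.
Reaction distance = 8.6111 × 1.67 = 14.381 m.
Braking distance = v²/(2a) = 74.151 / 6.800 = 10.905 m.
Total stopping distance = 14.381 + 10.905 = 25.286 m, vs 28 m available — it stops with 28 − 25.286 = 2.714 m to spare.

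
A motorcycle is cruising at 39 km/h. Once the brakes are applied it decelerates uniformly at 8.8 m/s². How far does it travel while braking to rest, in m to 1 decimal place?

39 km/h ÷ 3.6 = 10.8333 m/s.
Braking distance = v²/(2a) = 10.8333² / (2 × 8.800) = 117.360 / 17.600 = 6.668 m.

Braking distance ≈ 6.7 m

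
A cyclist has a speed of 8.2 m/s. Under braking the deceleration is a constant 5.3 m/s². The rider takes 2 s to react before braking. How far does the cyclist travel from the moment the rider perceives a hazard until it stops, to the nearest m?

Total stopping distance ≈ 23 m

Reaction distance = v·t_r = 8.2000 × 2 = 16.400 m.
Braking distance = v²/(2a) = 8.2000² / (2 × 5.300) = 67.240 / 10.600 = 6.343 m.
Total = 16.400 + 6.343 = 22.743 m.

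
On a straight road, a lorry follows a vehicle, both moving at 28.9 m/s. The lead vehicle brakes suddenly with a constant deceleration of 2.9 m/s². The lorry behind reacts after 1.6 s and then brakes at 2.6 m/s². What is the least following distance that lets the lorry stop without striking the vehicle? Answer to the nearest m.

Leader travels v²/(2a_L) = 835.210 / 5.800 = 144.002 m before stopping.
Follower covers v·t_r = 28.9000 × 1.6 = 46.240 m while reacting, then v²/(2a_F) = 835.210 / 5.200 = 160.617 m while braking, for a total of 46.240 + 160.617 = 206.857 m.
Since a_F ≤ a_L and the follower starts braking later, the follower is never slower than the leader, so the closest approach is when both have stopped.
Minimum gap = 206.857 − 144.002 = 62.855 m.

Minimum gap ≈ 63 m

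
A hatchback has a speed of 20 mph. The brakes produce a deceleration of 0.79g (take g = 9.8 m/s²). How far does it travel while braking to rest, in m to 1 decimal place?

20 mph × 0.44704 = 8.9408 m/s.
a = 0.79 × 9.8 = 7.742 m/s².
Braking distance = v²/(2a) = 8.9408² / (2 × 7.742) = 79.938 / 15.484 = 5.163 m.

Braking distance ≈ 5.2 m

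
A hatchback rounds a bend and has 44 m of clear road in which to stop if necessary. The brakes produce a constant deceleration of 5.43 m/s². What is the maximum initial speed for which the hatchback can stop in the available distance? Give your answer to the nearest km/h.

Maximum speed ≈ 79 km/h

v²/(2a) = d ⇒ v = √(2 × 5.430 × 44) = √477.84 = 21.8596 m/s.
21.8596 m/s × 3.6 = 78.695 km/h.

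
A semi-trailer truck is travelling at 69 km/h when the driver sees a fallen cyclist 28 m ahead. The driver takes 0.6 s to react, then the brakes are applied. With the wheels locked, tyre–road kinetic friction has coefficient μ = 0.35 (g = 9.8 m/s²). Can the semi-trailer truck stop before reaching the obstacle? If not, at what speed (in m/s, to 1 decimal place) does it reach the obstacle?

69 km/h ÷ 3.6 = 19.1667 m/s.
a = μg = 0.35 × 9.8 = 3.430 m/s².
Reaction distance = 19.1667 × 0.6 = 11.500 m.
Braking distance needed to stop: v²/(2a) = 367.362 / 6.860 = 53.551 m, so total needed = 11.500 + 53.551 = 65.051 m > 28 m — it cannot stop.
Distance remaining when braking begins: 28 − 11.500 = 16.500 m.
v² = v₀² − 2a·d = 367.362 − 2 × 3.430 × 16.500 = 254.172 m²/s².
v = √254.172 = 15.943 m/s.

No — it strikes the obstacle at 15.9 m/s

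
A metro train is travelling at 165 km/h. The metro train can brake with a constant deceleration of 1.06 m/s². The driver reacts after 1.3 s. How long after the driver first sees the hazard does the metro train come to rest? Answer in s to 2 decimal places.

Total time ≈ 44.54 s

165 km/h ÷ 3.6 = 45.8333 m/s.
Braking time = v/a = 45.8333 / 1.060 = 43.239 s.
Total = 1.3 + 43.239 = 44.539 s.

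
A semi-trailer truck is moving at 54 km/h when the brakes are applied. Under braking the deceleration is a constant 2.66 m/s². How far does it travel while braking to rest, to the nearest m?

54 km/h ÷ 3.6 = 15.0000 m/s.
Braking distance = v²/(2a) = 15.0000² / (2 × 2.660) = 225.000 / 5.320 = 42.293 m.

Braking distance ≈ 42 m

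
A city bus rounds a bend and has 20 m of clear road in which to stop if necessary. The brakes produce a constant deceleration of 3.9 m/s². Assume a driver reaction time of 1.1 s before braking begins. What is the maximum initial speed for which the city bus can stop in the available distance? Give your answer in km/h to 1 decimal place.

Maximum speed ≈ 32.1 km/h

Stopping distance: v·t_r + v²/(2a) = 20 with t_r = 1.1 s and a = 3.900 m/s².
So v² + 8.580 v − 156.00 = 0.
Positive root: v = −a·t_r + √((a·t_r)² + 2a·d) = −4.290 + √(18.404 + 156.00) = 8.9162 m/s.
8.9162 m/s × 3.6 = 32.098 km/h.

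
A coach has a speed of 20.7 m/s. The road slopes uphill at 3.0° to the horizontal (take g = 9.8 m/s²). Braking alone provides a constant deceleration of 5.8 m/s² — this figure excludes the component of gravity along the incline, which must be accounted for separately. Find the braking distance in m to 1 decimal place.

Braking distance ≈ 33.9 m

Gravity along the uphill slope adds to the braking deceleration: a_eff = 5.800 + 9.8·sin 3.0° = 5.800 + 0.513 = 6.313 m/s².
Braking distance = v²/(2a) = 20.7000² / (2 × 6.313) = 428.490 / 12.626 = 33.937 m.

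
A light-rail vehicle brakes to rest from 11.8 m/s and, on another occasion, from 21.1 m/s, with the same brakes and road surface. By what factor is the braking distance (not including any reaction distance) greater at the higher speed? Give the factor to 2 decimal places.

Braking distance d = v²/(2a), so with a fixed, d ∝ v².
Factor = (21.1/11.8)² = 1.7881² = 3.1973.

Factor ≈ 3.20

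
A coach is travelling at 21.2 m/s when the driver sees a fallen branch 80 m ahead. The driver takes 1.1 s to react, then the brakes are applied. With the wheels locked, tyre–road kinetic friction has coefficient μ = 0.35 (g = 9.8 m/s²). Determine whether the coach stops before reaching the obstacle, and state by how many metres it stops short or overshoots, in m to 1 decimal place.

No — it overshoots by 8.8 m

a = μg = 0.35 × 9.8 = 3.430 m/s².
Reaction distance = 21.2000 × 1.1 = 23.320 m.
Braking distance = v²/(2a) = 449.440 / 6.860 = 65.516 m.
Total stopping distance = 23.320 + 65.516 = 88.836 m, vs 80 m available — it cannot stop in time and overshoots by 88.836 − 80 = 8.836 m.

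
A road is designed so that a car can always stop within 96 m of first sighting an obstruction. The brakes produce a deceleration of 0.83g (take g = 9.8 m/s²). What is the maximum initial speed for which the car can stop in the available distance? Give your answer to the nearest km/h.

Maximum speed ≈ 142 km/h

a = 0.83 × 9.8 = 8.134 m/s².
v²/(2a) = d ⇒ v = √(2 × 8.134 × 96) = √1561.73 = 39.5187 m/s.
39.5187 m/s × 3.6 = 142.267 km/h.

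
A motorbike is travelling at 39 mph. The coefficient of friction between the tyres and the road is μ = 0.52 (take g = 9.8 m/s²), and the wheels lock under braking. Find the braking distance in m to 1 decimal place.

Braking distance ≈ 29.8 m

39 mph × 0.44704 = 17.4346 m/s.
a = μg = 0.52 × 9.8 = 5.096 m/s².
Braking distance = v²/(2a) = 17.4346² / (2 × 5.096) = 303.965 / 10.192 = 29.824 m.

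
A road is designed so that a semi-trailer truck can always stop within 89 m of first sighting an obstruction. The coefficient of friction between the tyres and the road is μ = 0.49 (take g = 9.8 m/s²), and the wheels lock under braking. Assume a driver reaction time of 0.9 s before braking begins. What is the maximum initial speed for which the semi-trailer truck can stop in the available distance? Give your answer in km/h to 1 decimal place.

Maximum speed ≈ 90.8 km/h

a = μg = 0.49 × 9.8 = 4.802 m/s².
Stopping distance: v·t_r + v²/(2a) = 89 with t_r = 0.9 s and a = 4.802 m/s².
So v² + 8.644 v − 854.76 = 0.
Positive root: v = −a·t_r + √((a·t_r)² + 2a·d) = −4.322 + √(18.680 + 854.76) = 25.2320 m/s.
25.2320 m/s × 3.6 = 90.835 km/h.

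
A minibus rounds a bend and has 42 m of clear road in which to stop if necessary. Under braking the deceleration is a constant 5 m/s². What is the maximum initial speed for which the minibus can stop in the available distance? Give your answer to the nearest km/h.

Maximum speed ≈ 74 km/h

v²/(2a) = d ⇒ v = √(2 × 5.000 × 42) = √420.00 = 20.4939 m/s.
20.4939 m/s × 3.6 = 73.778 km/h.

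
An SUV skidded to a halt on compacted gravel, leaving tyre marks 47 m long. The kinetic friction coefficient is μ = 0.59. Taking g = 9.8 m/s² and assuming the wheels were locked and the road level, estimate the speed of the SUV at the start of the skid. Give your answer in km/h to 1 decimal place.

Deceleration a = μg = 0.59 × 9.8 = 5.782 m/s².
v = √(2a·d) = √(2 × 5.782 × 47) = √543.508 = 23.3133 m/s.
= 23.3133 × 3.6 = 83.928 km/h.

Initial speed ≈ 83.9 km/h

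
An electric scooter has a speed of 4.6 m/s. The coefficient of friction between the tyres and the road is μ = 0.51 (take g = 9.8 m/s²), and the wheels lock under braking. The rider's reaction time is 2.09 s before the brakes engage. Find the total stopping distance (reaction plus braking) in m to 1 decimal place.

Total stopping distance ≈ 11.7 m

a = μg = 0.51 × 9.8 = 4.998 m/s².
Reaction distance = v·t_r = 4.6000 × 2.09 = 9.614 m.
Braking distance = v²/(2a) = 4.6000² / (2 × 4.998) = 21.160 / 9.996 = 2.117 m.
Total = 9.614 + 2.117 = 11.731 m.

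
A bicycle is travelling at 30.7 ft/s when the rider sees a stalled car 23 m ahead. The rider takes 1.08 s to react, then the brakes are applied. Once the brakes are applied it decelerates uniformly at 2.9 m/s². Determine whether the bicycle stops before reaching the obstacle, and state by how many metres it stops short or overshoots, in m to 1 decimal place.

No — it overshoots by 2.2 m

30.7 ft/s × 0.3048 = 9.3574 m/s.
Reaction distance = 9.3574 × 1.08 = 10.106 m.
Braking distance = v²/(2a) = 87.561 / 5.800 = 15.097 m.
Total stopping distance = 10.106 + 15.097 = 25.203 m, vs 23 m available — it cannot stop in time and overshoots by 25.203 − 23 = 2.203 m.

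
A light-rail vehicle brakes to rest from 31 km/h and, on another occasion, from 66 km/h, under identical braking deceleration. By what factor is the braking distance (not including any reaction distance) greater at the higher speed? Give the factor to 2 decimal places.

Factor ≈ 4.53

Braking distance d = v²/(2a), so with a fixed, d ∝ v².
Factor = (66/31)² = 2.1290² = 4.5326.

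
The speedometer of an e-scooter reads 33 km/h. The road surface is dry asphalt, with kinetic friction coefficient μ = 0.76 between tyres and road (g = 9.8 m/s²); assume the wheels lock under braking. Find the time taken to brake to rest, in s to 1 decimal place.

33 km/h ÷ 3.6 = 9.1667 m/s.
a = μg = 0.76 × 9.8 = 7.448 m/s².
Braking time = v/a = 9.1667 / 7.448 = 1.231 s.

Braking time ≈ 1.2 s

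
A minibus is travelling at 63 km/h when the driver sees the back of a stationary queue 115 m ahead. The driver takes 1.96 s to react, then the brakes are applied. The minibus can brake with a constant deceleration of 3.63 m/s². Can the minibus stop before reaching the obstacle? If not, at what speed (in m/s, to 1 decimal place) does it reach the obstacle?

63 km/h ÷ 3.6 = 17.5000 m/s.
Reaction distance = 17.5000 × 1.96 = 34.300 m.
Braking distance = v²/(2a) = 306.250 / 7.260 = 42.183 m.
Total stopping distance = 34.300 + 42.183 = 76.483 m, vs 115 m available — it stops with 115 − 76.483 = 38.517 m to spare.

Yes — it stops about 38.5 m short of the obstacle, so it never reaches it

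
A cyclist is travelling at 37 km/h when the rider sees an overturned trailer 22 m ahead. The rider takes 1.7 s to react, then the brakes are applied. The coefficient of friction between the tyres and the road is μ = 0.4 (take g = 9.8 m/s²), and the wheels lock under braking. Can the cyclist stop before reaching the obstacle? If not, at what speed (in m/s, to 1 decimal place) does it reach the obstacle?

37 km/h ÷ 3.6 = 10.2778 m/s.
a = μg = 0.4 × 9.8 = 3.920 m/s².
Reaction distance = 10.2778 × 1.7 = 17.472 m.
Braking distance needed to stop: v²/(2a) = 105.633 / 7.840 = 13.474 m, so total needed = 17.472 + 13.474 = 30.946 m > 22 m — it cannot stop.
Distance remaining when braking begins: 22 − 17.472 = 4.528 m.
v² = v₀² − 2a·d = 105.633 − 2 × 3.920 × 4.528 = 70.133 m²/s².
v = √70.133 = 8.375 m/s.

No — it strikes the obstacle at 8.4 m/s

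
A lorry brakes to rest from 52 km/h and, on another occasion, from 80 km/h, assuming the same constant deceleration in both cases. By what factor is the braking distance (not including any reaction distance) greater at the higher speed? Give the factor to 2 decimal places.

Factor ≈ 2.37

Braking distance d = v²/(2a), so with a fixed, d ∝ v².
Factor = (80/52)² = 1.5385² = 2.3670.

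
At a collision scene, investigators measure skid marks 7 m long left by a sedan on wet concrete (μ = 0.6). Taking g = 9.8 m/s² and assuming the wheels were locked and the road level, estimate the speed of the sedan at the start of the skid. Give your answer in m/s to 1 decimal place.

Initial speed ≈ 9.1 m/s

Deceleration a = μg = 0.6 × 9.8 = 5.880 m/s².
v = √(2a·d) = √(2 × 5.880 × 7) = √82.320 = 9.0730 m/s.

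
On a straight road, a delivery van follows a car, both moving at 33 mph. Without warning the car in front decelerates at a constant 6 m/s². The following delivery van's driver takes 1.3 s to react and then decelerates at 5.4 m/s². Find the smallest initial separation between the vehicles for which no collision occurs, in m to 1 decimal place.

33 mph × 0.44704 = 14.7523 m/s.
Leader travels v²/(2a_L) = 217.630 / 12.000 = 18.136 m before stopping.
Follower covers v·t_r = 14.7523 × 1.3 = 19.178 m while reacting, then v²/(2a_F) = 217.630 / 10.800 = 20.151 m while braking, for a total of 19.178 + 20.151 = 39.329 m.
Since a_F ≤ a_L and the follower starts braking later, the follower is never slower than the leader, so the closest approach is when both have stopped.
Minimum gap = 39.329 − 18.136 = 21.193 m.

Minimum gap ≈ 21.2 m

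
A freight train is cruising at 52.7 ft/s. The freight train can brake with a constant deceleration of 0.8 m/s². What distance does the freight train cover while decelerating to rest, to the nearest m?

Braking distance ≈ 161 m

52.7 ft/s × 0.3048 = 16.0630 m/s.
Braking distance = v²/(2a) = 16.0630² / (2 × 0.800) = 258.020 / 1.600 = 161.262 m.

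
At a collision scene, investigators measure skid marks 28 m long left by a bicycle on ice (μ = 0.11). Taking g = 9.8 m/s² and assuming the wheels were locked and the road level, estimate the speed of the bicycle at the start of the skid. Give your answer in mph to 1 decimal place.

Initial speed ≈ 17.4 mph

Deceleration a = μg = 0.11 × 9.8 = 1.078 m/s².
v = √(2a·d) = √(2 × 1.078 × 28) = √60.368 = 7.7697 m/s.
= 7.7697 ÷ 0.44704 = 17.380 mph.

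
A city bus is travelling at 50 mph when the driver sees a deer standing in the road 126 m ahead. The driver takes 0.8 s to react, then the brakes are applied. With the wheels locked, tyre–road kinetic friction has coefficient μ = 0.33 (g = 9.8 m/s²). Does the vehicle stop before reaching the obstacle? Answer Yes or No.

Yes

50 mph × 0.44704 = 22.3520 m/s.
a = μg = 0.33 × 9.8 = 3.234 m/s².
Reaction distance = 22.3520 × 0.8 = 17.882 m.
Braking distance = v²/(2a) = 499.612 / 6.468 = 77.244 m.
Total stopping distance = 17.882 + 77.244 = 95.126 m, vs 126 m available — it stops with 126 − 95.126 = 30.874 m to spare.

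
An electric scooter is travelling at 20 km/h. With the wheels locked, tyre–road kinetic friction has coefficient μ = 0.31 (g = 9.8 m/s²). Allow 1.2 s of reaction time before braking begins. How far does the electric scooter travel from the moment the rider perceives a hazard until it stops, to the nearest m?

20 km/h ÷ 3.6 = 5.5556 m/s.
a = μg = 0.31 × 9.8 = 3.038 m/s².
Reaction distance = v·t_r = 5.5556 × 1.2 = 6.667 m.
Braking distance = v²/(2a) = 5.5556² / (2 × 3.038) = 30.865 / 6.076 = 5.080 m.
Total = 6.667 + 5.080 = 11.747 m.

Total stopping distance ≈ 12 m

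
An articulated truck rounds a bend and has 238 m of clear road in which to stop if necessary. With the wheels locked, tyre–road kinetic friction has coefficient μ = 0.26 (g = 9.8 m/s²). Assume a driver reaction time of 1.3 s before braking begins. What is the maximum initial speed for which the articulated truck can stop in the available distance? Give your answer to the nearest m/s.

a = μg = 0.26 × 9.8 = 2.548 m/s².
Stopping distance: v·t_r + v²/(2a) = 238 with t_r = 1.3 s and a = 2.548 m/s².
So v² + 6.625 v − 1212.85 = 0.
Positive root: v = −a·t_r + √((a·t_r)² + 2a·d) = −3.312 + √(10.969 + 1212.85) = 31.6711 m/s.

Maximum speed ≈ 32 m/s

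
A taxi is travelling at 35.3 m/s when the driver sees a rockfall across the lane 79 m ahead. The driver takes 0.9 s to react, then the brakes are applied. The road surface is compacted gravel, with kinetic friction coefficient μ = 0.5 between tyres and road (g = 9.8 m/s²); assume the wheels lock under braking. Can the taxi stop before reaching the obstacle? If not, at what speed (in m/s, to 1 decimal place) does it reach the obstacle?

a = μg = 0.5 × 9.8 = 4.900 m/s².
Reaction distance = 35.3000 × 0.9 = 31.770 m.
Braking distance needed to stop: v²/(2a) = 1246.090 / 9.800 = 127.152 m, so total needed = 31.770 + 127.152 = 158.922 m > 79 m — it cannot stop.
Distance remaining when braking begins: 79 − 31.770 = 47.230 m.
v² = v₀² − 2a·d = 1246.090 − 2 × 4.900 × 47.230 = 783.236 m²/s².
v = √783.236 = 27.986 m/s.

No — it strikes the obstacle at 28.0 m/s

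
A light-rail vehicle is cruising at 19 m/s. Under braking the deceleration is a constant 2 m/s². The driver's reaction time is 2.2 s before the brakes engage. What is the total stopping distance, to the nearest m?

Reaction distance = v·t_r = 19.0000 × 2.2 = 41.800 m.
Braking distance = v²/(2a) = 19.0000² / (2 × 2.000) = 361.000 / 4.000 = 90.250 m.
Total = 41.800 + 90.250 = 132.050 m.

Total stopping distance ≈ 132 m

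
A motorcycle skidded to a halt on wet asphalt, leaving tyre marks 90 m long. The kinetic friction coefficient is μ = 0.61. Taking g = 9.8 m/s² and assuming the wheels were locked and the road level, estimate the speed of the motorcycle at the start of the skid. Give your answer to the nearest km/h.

Deceleration a = μg = 0.61 × 9.8 = 5.978 m/s².
v = √(2a·d) = √(2 × 5.978 × 90) = √1076.040 = 32.8030 m/s.
= 32.8030 × 3.6 = 118.091 km/h.

Initial speed ≈ 118 km/h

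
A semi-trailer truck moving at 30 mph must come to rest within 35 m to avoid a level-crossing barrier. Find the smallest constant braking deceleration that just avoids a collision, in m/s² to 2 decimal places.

Required deceleration ≈ 2.57 m/s²

30 mph × 0.44704 = 13.4112 m/s.
v² = 2a·d ⇒ a = v²/(2d) = 13.4112² / (2 × 35.000) = 179.860 / 70.000 = 2.5694 m/s².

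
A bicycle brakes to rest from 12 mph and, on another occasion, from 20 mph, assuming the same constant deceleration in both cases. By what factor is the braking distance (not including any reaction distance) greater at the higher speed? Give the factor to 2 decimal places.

Factor ≈ 2.78

Braking distance d = v²/(2a), so with a fixed, d ∝ v².
Factor = (20/12)² = 1.6667² = 2.7779.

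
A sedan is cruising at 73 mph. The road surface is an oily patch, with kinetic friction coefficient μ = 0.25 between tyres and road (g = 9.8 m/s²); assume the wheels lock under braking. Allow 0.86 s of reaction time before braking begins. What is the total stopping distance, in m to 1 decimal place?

Total stopping distance ≈ 245.4 m

73 mph × 0.44704 = 32.6339 m/s.
a = μg = 0.25 × 9.8 = 2.450 m/s².
Reaction distance = v·t_r = 32.6339 × 0.86 = 28.065 m.
Braking distance = v²/(2a) = 32.6339² / (2 × 2.450) = 1064.971 / 4.900 = 217.341 m.
Total = 28.065 + 217.341 = 245.406 m.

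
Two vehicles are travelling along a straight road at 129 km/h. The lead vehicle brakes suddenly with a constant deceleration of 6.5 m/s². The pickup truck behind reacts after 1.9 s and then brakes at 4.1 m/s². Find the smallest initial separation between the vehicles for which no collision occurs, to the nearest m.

Minimum gap ≈ 126 m

129 km/h ÷ 3.6 = 35.8333 m/s.
Leader travels v²/(2a_L) = 1284.025 / 13.000 = 98.771 m before stopping.
Follower covers v·t_r = 35.8333 × 1.9 = 68.083 m while reacting, then v²/(2a_F) = 1284.025 / 8.200 = 156.588 m while braking, for a total of 68.083 + 156.588 = 224.671 m.
Since a_F ≤ a_L and the follower starts braking later, the follower is never slower than the leader, so the closest approach is when both have stopped.
Minimum gap = 224.671 − 98.771 = 125.900 m.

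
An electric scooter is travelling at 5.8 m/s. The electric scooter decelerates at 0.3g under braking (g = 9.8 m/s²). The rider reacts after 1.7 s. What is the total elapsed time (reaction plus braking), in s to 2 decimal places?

Total time ≈ 3.67 s

a = 0.3 × 9.8 = 2.940 m/s².
Braking time = v/a = 5.8000 / 2.940 = 1.973 s.
Total = 1.7 + 1.973 = 3.673 s.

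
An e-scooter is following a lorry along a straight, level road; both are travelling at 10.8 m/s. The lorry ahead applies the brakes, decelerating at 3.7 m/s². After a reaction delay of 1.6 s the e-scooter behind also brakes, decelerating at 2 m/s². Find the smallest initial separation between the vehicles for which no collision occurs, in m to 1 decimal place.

Minimum gap ≈ 30.7 m

Leader travels v²/(2a_L) = 116.640 / 7.400 = 15.762 m before stopping.
Follower covers v·t_r = 10.8000 × 1.6 = 17.280 m while reacting, then v²/(2a_F) = 116.640 / 4.000 = 29.160 m while braking, for a total of 17.280 + 29.160 = 46.440 m.
Since a_F ≤ a_L and the follower starts braking later, the follower is never slower than the leader, so the closest approach is when both have stopped.
Minimum gap = 46.440 − 15.762 = 30.678 m.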